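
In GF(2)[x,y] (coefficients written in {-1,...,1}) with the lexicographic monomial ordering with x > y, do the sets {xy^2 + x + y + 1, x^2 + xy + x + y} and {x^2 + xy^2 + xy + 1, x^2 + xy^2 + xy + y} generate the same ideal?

Since reduced Gröbner bases are canonical representatives of ideals under a given ordering, it suffices to compute and compare them.
Buchberger on the first generating set:
f_1 = xy^2 + x + y + 1, LT = xy^2.
f_2 = x^2 + xy + x + y, LT = x^2.

S(f_1,f_2): lcm = x^2y^2. S = x^2 + xy^3 + xy^2 + xy + x + y^3.
  leading term x^2: subtract (1)·f_2 from x^2 + xy^3 + xy^2 + xy + x + y^3 → xy^3 + xy^2 + y^3 + y
  leading term xy^3: subtract (y)·f_1 from xy^3 + xy^2 + y^3 + y → xy^2 + xy + y^3 + y^2
  leading term xy^2: subtract (1)·f_1 from xy^2 + xy + y^3 + y^2 → xy + x + y^3 + y^2 + y + 1
  leading term xy: no divisor's leading term divides it; move xy to the remainder.
  leading term x: no divisor's leading term divides it; move x to the remainder.
  leading term y^3: no divisor's leading term divides it; move y^3 to the remainder.
  leading term y^2: no divisor's leading term divides it; move y^2 to the remainder.
  leading term y: no divisor's leading term divides it; move y to the remainder.
  leading term 1: no divisor's leading term divides it; move 1 to the remainder.
  remainder xy + x + y^3 + y^2 + y + 1 ≠ 0; add g_3 = xy + x + y^3 + y^2 + y + 1 to the basis.

S(f_1,g_3): lcm = xy^2. S = xy + x + y^4 + y^3 + y^2 + 1.
  leading term xy: subtract (1)·g_3 from xy + x + y^4 + y^3 + y^2 + 1 → y^4 + y
  leading term y^4: no divisor's leading term divides it; move y^4 to the remainder.
  leading term y: no divisor's leading term divides it; move y to the remainder.
  remainder y^4 + y ≠ 0; add g_4 = y^4 + y to the basis.

The other S-polynomials (S(f_2,g_3), S(f_1,g_4), S(f_2,g_4), S(g_3,g_4)) all reduce to 0 modulo the current basis, so we have a Gröbner basis.
Inter-reduce: drop elements whose leading term is divisible by another's, tail-reduce, and make monic.
Reduced Gröbner basis: {x^2 + y^3 + y^2 + 1, xy + x + y^3 + y^2 + y + 1, y^4 + y}.

Buchberger on the second generating set:
h_1 = x^2 + xy^2 + xy + 1, LT = x^2.
h_2 = x^2 + xy^2 + xy + y, LT = x^2.

S(h_1,h_2): lcm = x^2. S = y + 1.
  leading term y: no divisor's leading term divides it; move y to the remainder.
  leading term 1: no divisor's leading term divides it; move 1 to the remainder.
  remainder y + 1 ≠ 0; add k_3 = y + 1 to the basis.

The other S-polynomials (S(h_1,k_3), S(h_2,k_3)) all reduce to 0 modulo the current basis, so we have a Gröbner basis.
Inter-reduce: drop elements whose leading term is divisible by another's, tail-reduce, and make monic.
Reduced Gröbner basis: {x^2 + 1, y + 1}.

The bases are distinct; the ideals are different.

No, the ideals differ.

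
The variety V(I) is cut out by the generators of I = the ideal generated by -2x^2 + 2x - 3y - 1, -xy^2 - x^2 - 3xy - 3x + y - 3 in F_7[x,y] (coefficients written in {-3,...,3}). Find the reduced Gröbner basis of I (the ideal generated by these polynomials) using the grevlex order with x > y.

G = {xy^2 + 3xy - 3x + y - 1, y^3 - 3xy + y^2 + 3x + y + 3, x^2 - x - 2y - 3}

This is the nonlinear analogue of row-reducing a linear system.

f_1 = -2x^2 + 2x - 3y - 1, LT = x^2.
f_2 = -xy^2 - x^2 - 3xy - 3x + y - 3, LT = xy^2.

S(f_1,f_2): lcm = x^2y^2. S = -x^3 - 3x^2y - xy^2 - 2y^3 - 3x^2 + xy - 3y^2 - 3x.
  reduce S modulo (f_1, f_2):
  remainder -2y^3 - xy - 2y^2 + x - 2y + 1 ≠ 0; add g_3 = -2y^3 - xy - 2y^2 + x - 2y + 1 to the basis.

The other S-polynomials (S(f_1,g_3), S(f_2,g_3)) all reduce to 0 modulo the current basis, so we have a Gröbner basis.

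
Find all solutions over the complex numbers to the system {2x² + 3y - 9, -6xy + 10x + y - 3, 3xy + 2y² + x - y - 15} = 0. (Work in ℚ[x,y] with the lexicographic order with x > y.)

{(0, 3)}

Compute a lex Gröbner basis by Buchberger's algorithm.
f_1 = 2x² + 3y - 9, LT = x².
f_2 = -6xy + 10x + y - 3, LT = xy.
f_3 = 3xy + x + 2y² - y - 15, LT = xy.

S(f_1,f_2): lcm = x²y. S = 5/3x² + ⅙xy - ½x + 3/2y² - 9/2y.
  reduce S modulo (f_1, f_2, f_3):
  remainder -2/9x + 3/2y² - 251/36y + 89/12 ≠ 0; add h_4 = -2/9x + 3/2y² - 251/36y + 89/12 to the basis.

S(f_1,f_3): lcm = x²y. S = -⅓x² - ⅔xy² + ⅓xy + 5x + 3/2y² - 9/2y.
  reduce S modulo (f_1, f_2, f_3, h_4):
  remainder 475/18y² - 120y + 245/2 ≠ 0; add h_5 = 475/18y² - 120y + 245/2 to the basis.

S(f_2,f_3): lcm = xy. S = -2x - ⅔y² + ⅙y + 11/2.
  reduce S modulo (f_1, f_2, f_3, h_4, h_5):
  remainder -343/228y + 343/76 ≠ 0; add h_6 = -343/228y + 343/76 to the basis.

The other S-polynomials (S(f_1,h_4), S(f_2,h_4), S(f_3,h_4), S(f_1,h_5), S(f_2,h_5), S(f_3,h_5), S(h_4,h_5), S(f_1,h_6), S(f_2,h_6), S(f_3,h_6), S(h_4,h_6), S(h_5,h_6)) all reduce to 0 modulo the current basis, so we have a Gröbner basis.
Inter-reduce: drop elements whose leading term is divisible by another's, tail-reduce, and make monic.
Reduced Gröbner basis: {x, y - 3}.

A lex Gröbner basis eliminates variables successively. Here y - 3 depends only on y, with roots {3}; lifting each root through the earlier basis elements recovers the full solutions.
  y = 3: the earlier basis element becomes x = 0, giving x = 0 — point (0, 3).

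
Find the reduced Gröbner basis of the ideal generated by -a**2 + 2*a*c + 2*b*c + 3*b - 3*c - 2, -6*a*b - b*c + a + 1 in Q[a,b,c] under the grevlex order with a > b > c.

G = {b**2*c - 13/72*b*c**2 + 3/2*b**2 + 1/72*a*c - 5/3*b*c - 1/12*a - 5/4*b + 31/72*c + 1/6, a**2 - 2*a*c - 2*b*c - 3*b + 3*c + 2, a*b + 1/6*b*c - 1/6*a - 1/6}

The reduced Gröbner basis is the canonical form of the ideal for this ordering.

f_1 = -a**2 + 2*a*c + 2*b*c + 3*b - 3*c - 2, LT = a**2.
f_2 = -6*a*b - b*c + a + 1, LT = a*b.

S(f_1,f_2): lcm = a**2*b. S = -13/6*a*b*c - 2*b**2*c + 1/6*a**2 - 3*b**2 + 3*b*c + 1/6*a + 2*b.
  leading term a*b*c: subtract (13/36*c)·f_2 from -13/6*a*b*c - 2*b**2*c + 1/6*a**2 - 3*b**2 + 3*b*c + 1/6*a + 2*b → -2*b**2*c + 13/36*b*c**2 + 1/6*a**2 - 3*b**2 - 13/36*a*c + 3*b*c + 1/6*a + 2*b - 13/36*c
  leading term b**2*c: no divisor's leading term divides it; move -2*b**2*c to the remainder.
  leading term b*c**2: no divisor's leading term divides it; move 13/36*b*c**2 to the remainder.
  leading term a**2: subtract (-1/6)·f_1 from 1/6*a**2 - 3*b**2 - 13/36*a*c + 3*b*c + 1/6*a + 2*b - 13/36*c → -3*b**2 - 1/36*a*c + 10/3*b*c + 1/6*a + 5/2*b - 31/36*c - 1/3
  leading term b**2: no divisor's leading term divides it; move -3*b**2 to the remainder.
  leading term a*c: no divisor's leading term divides it; move -1/36*a*c to the remainder.
  leading term b*c: no divisor's leading term divides it; move 10/3*b*c to the remainder.
  leading term a: no divisor's leading term divides it; move 1/6*a to the remainder.
  leading term b: no divisor's leading term divides it; move 5/2*b to the remainder.
  leading term c: no divisor's leading term divides it; move -31/36*c to the remainder.
  leading term 1: no divisor's leading term divides it; move -1/3 to the remainder.
  remainder -2*b**2*c + 13/36*b*c**2 - 3*b**2 - 1/36*a*c + 10/3*b*c + 1/6*a + 5/2*b - 31/36*c - 1/3 ≠ 0; add g_3 = -2*b**2*c + 13/36*b*c**2 - 3*b**2 - 1/36*a*c + 10/3*b*c + 1/6*a + 5/2*b - 31/36*c - 1/3 to the basis.

S(f_1,g_3): leading monomials are coprime, so the S-polynomial reduces to 0 (Buchberger's first criterion).
S(f_2,g_3): lcm = a*b**2*c. S = 13/72*a*b*c**2 + 1/6*b**2*c**2 - 3/2*a*b**2 - 1/72*a**2*c + 3/2*a*b*c + 1/12*a**2 + 5/4*a*b - 31/72*a*c - 1/6*b*c - 1/6*a.
  leading term a*b*c**2: subtract (-13/432*c**2)·f_2 from 13/72*a*b*c**2 + 1/6*b**2*c**2 - 3/2*a*b**2 - 1/72*a**2*c + 3/2*a*b*c + 1/12*a**2 + 5/4*a*b - 31/72*a*c - 1/6*b*c - 1/6*a → 1/6*b**2*c**2 - 13/432*b*c**3 - 3/2*a*b**2 - 1/72*a**2*c + 3/2*a*b*c + 13/432*a*c**2 + 1/12*a**2 + 5/4*a*b - 31/72*a*c - 1/6*b*c + 13/432*c**2 - 1/6*a
  leading term b**2*c**2: subtract (-1/12*c)·g_3 from 1/6*b**2*c**2 - 13/432*b*c**3 - 3/2*a*b**2 - 1/72*a**2*c + 3/2*a*b*c + 13/432*a*c**2 + 1/12*a**2 + 5/4*a*b - 31/72*a*c - 1/6*b*c + 13/432*c**2 - 1/6*a → -3/2*a*b**2 - 1/72*a**2*c + 3/2*a*b*c - 1/4*b**2*c + 1/36*a*c**2 + 5/18*b*c**2 + 1/12*a**2 + 5/4*a*b - 5/12*a*c + 1/24*b*c - 1/24*c**2 - 1/6*a - 1/36*c
  leading term a*b**2: subtract (1/4*b)·f_2 from -3/2*a*b**2 - 1/72*a**2*c + 3/2*a*b*c - 1/4*b**2*c + 1/36*a*c**2 + 5/18*b*c**2 + 1/12*a**2 + 5/4*a*b - 5/12*a*c + 1/24*b*c - 1/24*c**2 - 1/6*a - 1/36*c → -1/72*a**2*c + 3/2*a*b*c + 1/36*a*c**2 + 5/18*b*c**2 + 1/12*a**2 + a*b - 5/12*a*c + 1/24*b*c - 1/24*c**2 - 1/6*a - 1/4*b - 1/36*c
  leading term a**2*c: subtract (1/72*c)·f_1 from -1/72*a**2*c + 3/2*a*b*c + 1/36*a*c**2 + 5/18*b*c**2 + 1/12*a**2 + a*b - 5/12*a*c + 1/24*b*c - 1/24*c**2 - 1/6*a - 1/4*b - 1/36*c → 3/2*a*b*c + 1/4*b*c**2 + 1/12*a**2 + a*b - 5/12*a*c - 1/6*a - 1/4*b
  leading term a*b*c: subtract (-1/4*c)·f_2 from 3/2*a*b*c + 1/4*b*c**2 + 1/12*a**2 + a*b - 5/12*a*c - 1/6*a - 1/4*b → 1/12*a**2 + a*b - 1/6*a*c - 1/6*a - 1/4*b + 1/4*c
  leading term a**2: subtract (-1/12)·f_1 from 1/12*a**2 + a*b - 1/6*a*c - 1/6*a - 1/4*b + 1/4*c → a*b + 1/6*b*c - 1/6*a - 1/6
  leading term a*b: subtract (-1/6)·f_2 from a*b + 1/6*b*c - 1/6*a - 1/6 → 0
  remainder 0.

Every S-polynomial of the final basis reduces to 0, so we have a Gröbner basis.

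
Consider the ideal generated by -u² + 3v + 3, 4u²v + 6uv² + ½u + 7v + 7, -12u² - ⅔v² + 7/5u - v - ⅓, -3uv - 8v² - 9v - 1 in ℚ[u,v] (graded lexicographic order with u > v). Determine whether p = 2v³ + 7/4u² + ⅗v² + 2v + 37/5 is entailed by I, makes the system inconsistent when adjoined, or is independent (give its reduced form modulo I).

Adjoining 2v³ + 7/4u² + ⅗v² + 2v + 37/5 makes the ideal the whole ring: the system is inconsistent.

First compute the reduced Gröbner basis of I by Buchberger's algorithm.
f_1 = -u² + 3v + 3, LT = u².
f_2 = 4u²v + 6uv² + ½u + 7v + 7, LT = u²v.
f_3 = -12u² - ⅔v² + 7/5u - v - ⅓, LT = u².
f_4 = -3uv - 8v² - 9v - 1, LT = uv.

S(f_1,f_2): lcm = u²v. S = -3/2uv² - 3v² - ⅛u - 19/4v - 7/4.
  leading term uv²: subtract (½v)·f_4 from -3/2uv² - 3v² - ⅛u - 19/4v - 7/4 → 4v³ + 3/2v² - ⅛u - 17/4v - 7/4
  leading term v³: no divisor's leading term divides it; move 4v³ to the remainder.
  leading term v²: no divisor's leading term divides it; move 3/2v² to the remainder.
  leading term u: no divisor's leading term divides it; move -⅛u to the remainder.
  leading term v: no divisor's leading term divides it; move -17/4v to the remainder.
  leading term 1: no divisor's leading term divides it; move -7/4 to the remainder.
  remainder 4v³ + 3/2v² - ⅛u - 17/4v - 7/4 ≠ 0; add h_5 = 4v³ + 3/2v² - ⅛u - 17/4v - 7/4 to the basis.

S(f_1,f_3): lcm = u². S = -1/18v² + 7/60u - 37/12v - 109/36.
  leading term v²: no divisor's leading term divides it; move -1/18v² to the remainder.
  leading term u: no divisor's leading term divides it; move 7/60u to the remainder.
  leading term v: no divisor's leading term divides it; move -37/12v to the remainder.
  leading term 1: no divisor's leading term divides it; move -109/36 to the remainder.
  remainder -1/18v² + 7/60u - 37/12v - 109/36 ≠ 0; add h_6 = -1/18v² + 7/60u - 37/12v - 109/36 to the basis.

S(f_1,f_4): lcm = u²v. S = -8/3uv² - 3uv - 3v² - ⅓u - 3v.
  leading term uv²: subtract (8/9v)·f_4 from -8/3uv² - 3uv - 3v² - ⅓u - 3v → 64/9v³ - 3uv + 5v² - ⅓u - 19/9v
  leading term v³: subtract (16/9)·h_5 from 64/9v³ - 3uv + 5v² - ⅓u - 19/9v → -3uv + 7/3v² - 1/9u + 49/9v + 28/9
  leading term uv: subtract (1)·f_4 from -3uv + 7/3v² - 1/9u + 49/9v + 28/9 → 31/3v² - 1/9u + 130/9v + 37/9
  leading term v²: subtract (-186)·h_6 from 31/3v² - 1/9u + 130/9v + 37/9 → 1943/90u - 10063/18v - 10063/18
  leading term u: no divisor's leading term divides it; move 1943/90u to the remainder.
  leading term v: no divisor's leading term divides it; move -10063/18v to the remainder.
  leading term 1: no divisor's leading term divides it; move -10063/18 to the remainder.
  remainder 1943/90u - 10063/18v - 10063/18 ≠ 0; add h_7 = 1943/90u - 10063/18v - 10063/18 to the basis.

S(f_2,f_3): lcm = u²v. S = 3/2uv² - 1/18v³ + 7/60uv - 1/12v² + ⅛u + 31/18v + 7/4.
  leading term uv²: subtract (-½v)·f_4 from 3/2uv² - 1/18v³ + 7/60uv - 1/12v² + ⅛u + 31/18v + 7/4 → -73/18v³ + 7/60uv - 55/12v² + ⅛u + 11/9v + 7/4
  leading term v³: subtract (-73/72)·h_5 from -73/18v³ + 7/60uv - 55/12v² + ⅛u + 11/9v + 7/4 → 7/60uv - 49/16v² - 1/576u - 889/288v - 7/288
  leading term uv: subtract (-7/180)·f_4 from 7/60uv - 49/16v² - 1/576u - 889/288v - 7/288 → -2429/720v² - 1/576u - 4949/1440v - 91/1440
  leading term v²: subtract (2429/40)·h_6 from -2429/720v² - 1/576u - 4949/1440v - 91/1440 → -102043/14400u + 26467/144v + 26467/144
  leading term u: subtract (-102043/310880)·h_7 from -102043/14400u + 26467/144v + 26467/144 → 18953/64320v + 18953/64320
  leading term v: no divisor's leading term divides it; move 18953/64320v to the remainder.
  leading term 1: no divisor's leading term divides it; move 18953/64320 to the remainder.
  remainder 18953/64320v + 18953/64320 ≠ 0; add h_8 = 18953/64320v + 18953/64320 to the basis.

The other S-polynomials (S(f_2,f_4), S(f_3,f_4), S(f_1,h_5), S(f_2,h_5), S(f_3,h_5), S(f_4,h_5), S(f_1,h_6), S(f_2,h_6), S(f_3,h_6), S(f_4,h_6), S(h_5,h_6), S(f_1,h_7), S(f_2,h_7), S(f_3,h_7), S(f_4,h_7), S(h_5,h_7), S(h_6,h_7), S(f_1,h_8), S(f_2,h_8), S(f_3,h_8), S(f_4,h_8), S(h_5,h_8), S(h_6,h_8), S(h_7,h_8)) all reduce to 0 modulo the current basis, so we have a Gröbner basis.
Inter-reduce: drop elements whose leading term is divisible by another's, tail-reduce, and make monic.
Reduced Gröbner basis: {u, v + 1}.
Label its elements g_1 = u, g_2 = v + 1.

Reduce p = 2v³ + 7/4u² + ⅗v² + 2v + 37/5 modulo G:
  leading term v³: subtract (2v²)·g_2 from 2v³ + 7/4u² + ⅗v² + 2v + 37/5 → 7/4u² - 7/5v² + 2v + 37/5
  leading term u²: subtract (7/4u)·g_1 from 7/4u² - 7/5v² + 2v + 37/5 → -7/5v² + 2v + 37/5
  leading term v²: subtract (-7/5v)·g_2 from -7/5v² + 2v + 37/5 → 17/5v + 37/5
  leading term v: subtract (17/5)·g_2 from 17/5v + 37/5 → 4
  leading term 1: no divisor's leading term divides it; move 4 to the remainder.
  normal form = 4.
The normal form is nonzero, so p ∉ I. Since p minus its normal form lies in I, I + (p) = I + (r) where r = 4; decide whether this ideal is the whole ring.
Here r = 4 is a nonzero constant, hence a unit: 1 ∈ I + (p), the Gröbner basis of I + (p) is {1}, and the enlarged system has no common solution — adjoining p is inconsistent.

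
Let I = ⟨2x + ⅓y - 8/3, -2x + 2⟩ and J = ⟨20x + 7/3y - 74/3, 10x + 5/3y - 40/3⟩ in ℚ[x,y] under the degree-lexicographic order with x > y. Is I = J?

Two ideals are equal iff their reduced Gröbner bases coincide (the reduced basis is unique for a fixed ordering).
Buchberger on the first generating set:
f_1 = 2x + ⅓y - 8/3, LT = x.
f_2 = -2x + 2, LT = x.

S(f_1,f_2): lcm = x. S = ⅙y - ⅓.
  leading term y: no divisor's leading term divides it; move ⅙y to the remainder.
  leading term 1: no divisor's leading term divides it; move -⅓ to the remainder.
  remainder ⅙y - ⅓ ≠ 0; add g_3 = ⅙y - ⅓ to the basis.

S(f_1,g_3): leading monomials are coprime, so the S-polynomial reduces to 0 (Buchberger's first criterion).
S(f_2,g_3): leading monomials are coprime, so the S-polynomial reduces to 0 (Buchberger's first criterion).
Every S-polynomial of the final basis reduces to 0, so we have a Gröbner basis.
Inter-reduce: drop elements whose leading term is divisible by another's, tail-reduce, and make monic.
Reduced Gröbner basis: {x - 1, y - 2}.

Buchberger on the second generating set:
h_1 = 20x + 7/3y - 74/3, LT = x.
h_2 = 10x + 5/3y - 40/3, LT = x.

S(h_1,h_2): lcm = x. S = -1/20y + 1/10.
  leading term y: no divisor's leading term divides it; move -1/20y to the remainder.
  leading term 1: no divisor's leading term divides it; move 1/10 to the remainder.
  remainder -1/20y + 1/10 ≠ 0; add k_3 = -1/20y + 1/10 to the basis.

S(h_1,k_3): leading monomials are coprime, so the S-polynomial reduces to 0 (Buchberger's first criterion).
S(h_2,k_3): leading monomials are coprime, so the S-polynomial reduces to 0 (Buchberger's first criterion).
Every S-polynomial of the final basis reduces to 0, so we have a Gröbner basis.
Inter-reduce: drop elements whose leading term is divisible by another's, tail-reduce, and make monic.
Reduced Gröbner basis: {x - 1, y - 2}.

The two bases agree; hence the ideals are identical.

Yes, the ideals are equal.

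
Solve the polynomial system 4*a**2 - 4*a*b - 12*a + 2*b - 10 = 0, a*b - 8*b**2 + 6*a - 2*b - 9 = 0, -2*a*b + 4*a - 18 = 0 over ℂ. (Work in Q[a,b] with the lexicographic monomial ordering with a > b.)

{(3, -1)}

Compute a lex Gröbner basis by Buchberger's algorithm.
f_1 = 4*a**2 - 4*a*b - 12*a + 2*b - 10, LT = a**2.
f_2 = a*b + 6*a - 8*b**2 - 2*b - 9, LT = a*b.
f_3 = -2*a*b + 4*a - 18, LT = a*b.

S(f_1,f_2): lcm = a**2*b. S = -6*a**2 + 7*a*b**2 - a*b + 9*a + 1/2*b**2 - 5/2*b.
  reduce S modulo (f_1, f_2, f_3):
  remainder 285*a + 56*b**3 - 755/2*b**2 - 69/2*b - 456 ≠ 0; add h_4 = 285*a + 56*b**3 - 755/2*b**2 - 69/2*b - 456 to the basis.

S(f_1,f_3): lcm = a**2*b. S = 2*a**2 - a*b**2 - 3*a*b - 9*a + 1/2*b**2 - 5/2*b.
  reduce S modulo (f_1, f_2, f_3, h_4):
  remainder -144/95*b**3 - 99/19*b**2 - 617/95*b - 14/5 ≠ 0; add h_5 = -144/95*b**3 - 99/19*b**2 - 617/95*b - 14/5 to the basis.

S(f_2,f_3): lcm = a*b. S = 8*a - 8*b**2 - 2*b - 18.
  reduce S modulo (f_1, f_2, f_3, h_4, h_5):
  remainder 8*b**2 + 154/27*b - 62/27 ≠ 0; add h_6 = 8*b**2 + 154/27*b - 62/27 to the basis.

S(f_1,h_4): lcm = a**2. S = -56/285*a*b**3 + 151/114*a*b**2 - 167/190*a*b - 7/5*a + 1/2*b - 5/2.
  reduce S modulo (f_1, f_2, f_3, h_4, h_5, h_6):
  remainder -34187/2916*b - 34187/2916 ≠ 0; add h_7 = -34187/2916*b - 34187/2916 to the basis.

The other S-polynomials (S(f_2,h_4), S(f_3,h_4), S(f_1,h_5), S(f_2,h_5), S(f_3,h_5), S(h_4,h_5), S(f_1,h_6), S(f_2,h_6), S(f_3,h_6), S(h_4,h_6), S(h_5,h_6), S(f_1,h_7), S(f_2,h_7), S(f_3,h_7), S(h_4,h_7), S(h_5,h_7), S(h_6,h_7)) all reduce to 0 modulo the current basis, so we have a Gröbner basis.
Inter-reduce: drop elements whose leading term is divisible by another's, tail-reduce, and make monic.
Reduced Gröbner basis: {a - 3, b + 1}.

Elimination: the polynomial b + 1 lies in the elimination ideal for b, so b ∈ {-1}. For each such b, the remaining basis elements (now univariate) give the rest of the solution.
  b = -1: the earlier basis element becomes a - 3 = 0, giving a = 3 — point (3, -1).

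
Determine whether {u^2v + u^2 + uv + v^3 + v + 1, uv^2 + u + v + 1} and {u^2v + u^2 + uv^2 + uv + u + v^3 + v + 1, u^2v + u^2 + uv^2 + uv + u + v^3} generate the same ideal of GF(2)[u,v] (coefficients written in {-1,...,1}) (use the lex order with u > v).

Since reduced Gröbner bases are canonical representatives of ideals under a given ordering, it suffices to compute and compare them.
Buchberger on the first generating set:
f_1 = u^2v + u^2 + uv + v^3 + v + 1, LT = u^2v.
f_2 = uv^2 + u + v + 1, LT = uv^2.

S(f_1,f_2): lcm = u^2v^2. S = u^2v + u^2 + uv^2 + uv + u + v^4 + v^2 + v.
  leading term u^2v: subtract (1)·f_1 from u^2v + u^2 + uv^2 + uv + u + v^4 + v^2 + v → uv^2 + u + v^4 + v^3 + v^2 + 1
  leading term uv^2: subtract (1)·f_2 from uv^2 + u + v^4 + v^3 + v^2 + 1 → v^4 + v^3 + v^2 + v
  leading term v^4: no divisor's leading term divides it; move v^4 to the remainder.
  leading term v^3: no divisor's leading term divides it; move v^3 to the remainder.
  leading term v^2: no divisor's leading term divides it; move v^2 to the remainder.
  leading term v: no divisor's leading term divides it; move v to the remainder.
  remainder v^4 + v^3 + v^2 + v ≠ 0; add g_3 = v^4 + v^3 + v^2 + v to the basis.

S(f_1,g_3): lcm = u^2v^4. S = u^2v^2 + u^2v + uv^4 + v^6 + v^4 + v^3.
  leading term u^2v^2: subtract (v)·f_1 from u^2v^2 + u^2v + uv^4 + v^6 + v^4 + v^3 → uv^4 + uv^2 + v^6 + v^3 + v^2 + v
  leading term uv^4: subtract (v^2)·f_2 from uv^4 + uv^2 + v^6 + v^3 + v^2 + v → v^6 + v
  leading term v^6: subtract (v^2)·g_3 from v^6 + v → v^5 + v^4 + v^3 + v
  leading term v^5: subtract (v)·g_3 from v^5 + v^4 + v^3 + v → v^2 + v
  leading term v^2: no divisor's leading term divides it; move v^2 to the remainder.
  leading term v: no divisor's leading term divides it; move v to the remainder.
  remainder v^2 + v ≠ 0; add g_4 = v^2 + v to the basis.

S(f_1,g_4): lcm = u^2v^2. S = uv^2 + v^4 + v^2 + v.
  leading term uv^2: subtract (1)·f_2 from uv^2 + v^4 + v^2 + v → u + v^4 + v^2 + 1
  leading term u: no divisor's leading term divides it; move u to the remainder.
  leading term v^4: subtract (1)·g_3 from v^4 + v^2 + 1 → v^3 + v + 1
  leading term v^3: subtract (v)·g_4 from v^3 + v + 1 → v^2 + v + 1
  leading term v^2: subtract (1)·g_4 from v^2 + v + 1 → 1
  leading term 1: no divisor's leading term divides it; move 1 to the remainder.
  remainder u + 1 ≠ 0; add g_5 = u + 1 to the basis.

The other S-polynomials (S(f_2,g_3), S(f_2,g_4), S(g_3,g_4), S(f_1,g_5), S(f_2,g_5), S(g_3,g_5), S(g_4,g_5)) all reduce to 0 modulo the current basis, so we have a Gröbner basis.
Inter-reduce: drop elements whose leading term is divisible by another's, tail-reduce, and make monic.
Reduced Gröbner basis: {u + 1, v^2 + v}.

Buchberger on the second generating set:
h_1 = u^2v + u^2 + uv^2 + uv + u + v^3 + v + 1, LT = u^2v.
h_2 = u^2v + u^2 + uv^2 + uv + u + v^3, LT = u^2v.

S(h_1,h_2): lcm = u^2v. S = v + 1.
  leading term v: no divisor's leading term divides it; move v to the remainder.
  leading term 1: no divisor's leading term divides it; move 1 to the remainder.
  remainder v + 1 ≠ 0; add k_3 = v + 1 to the basis.

S(h_1,k_3): lcm = u^2v. S = uv^2 + uv + u + v^3 + v + 1.
  leading term uv^2: subtract (uv)·k_3 from uv^2 + uv + u + v^3 + v + 1 → u + v^3 + v + 1
  leading term u: no divisor's leading term divides it; move u to the remainder.
  leading term v^3: subtract (v^2)·k_3 from v^3 + v + 1 → v^2 + v + 1
  leading term v^2: subtract (v)·k_3 from v^2 + v + 1 → 1
  leading term 1: no divisor's leading term divides it; move 1 to the remainder.
  remainder u + 1 ≠ 0; add k_4 = u + 1 to the basis.

The other S-polynomials (S(h_2,k_3), S(h_1,k_4), S(h_2,k_4), S(k_3,k_4)) all reduce to 0 modulo the current basis, so we have a Gröbner basis.
Inter-reduce: drop elements whose leading term is divisible by another's, tail-reduce, and make monic.
Reduced Gröbner basis: {u + 1, v + 1}.

The bases are distinct; the ideals are different.

No, the ideals differ.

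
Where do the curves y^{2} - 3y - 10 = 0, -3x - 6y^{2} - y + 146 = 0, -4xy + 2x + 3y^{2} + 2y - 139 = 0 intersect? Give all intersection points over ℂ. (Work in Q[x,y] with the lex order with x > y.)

Compute a lex Gröbner basis by Buchberger's algorithm.
f_1 = y^{2} - 3y - 10, LT = y^{2}.
f_2 = -3x - 6y^{2} - y + 146, LT = x.
f_3 = -4xy + 2x + 3y^{2} + 2y - 139, LT = xy.

S(f_1,f_3): lcm = xy^{2}. S = -\tfrac{5}{2}xy - 10x + \tfrac{3}{4}y^{3} + \tfrac{1}{2}y^{2} - \tfrac{139}{4}y.
  leading term xy: subtract (\tfrac{5}{6}y)·f_2 from -\tfrac{5}{2}xy - 10x + \tfrac{3}{4}y^{3} + \tfrac{1}{2}y^{2} - \tfrac{139}{4}y → -10x + \tfrac{23}{4}y^{3} + \tfrac{4}{3}y^{2} - \tfrac{1877}{12}y
  leading term x: subtract (\tfrac{10}{3})·f_2 from -10x + \tfrac{23}{4}y^{3} + \tfrac{4}{3}y^{2} - \tfrac{1877}{12}y → \tfrac{23}{4}y^{3} + \tfrac{64}{3}y^{2} - \tfrac{1837}{12}y - \tfrac{1460}{3}
  leading term y^{3}: subtract (\tfrac{23}{4}y)·f_1 from \tfrac{23}{4}y^{3} + \tfrac{64}{3}y^{2} - \tfrac{1837}{12}y - \tfrac{1460}{3} → \tfrac{463}{12}y^{2} - \tfrac{1147}{12}y - \tfrac{1460}{3}
  leading term y^{2}: subtract (\tfrac{463}{12})·f_1 from \tfrac{463}{12}y^{2} - \tfrac{1147}{12}y - \tfrac{1460}{3} → \tfrac{121}{6}y - \tfrac{605}{6}
  leading term y: no divisor's leading term divides it; move \tfrac{121}{6}y to the remainder.
  leading term 1: no divisor's leading term divides it; move -\tfrac{605}{6} to the remainder.
  remainder \tfrac{121}{6}y - \tfrac{605}{6} ≠ 0; add h_4 = \tfrac{121}{6}y - \tfrac{605}{6} to the basis.

The other S-polynomials (S(f_1,f_2), S(f_2,f_3), S(f_1,h_4), S(f_2,h_4), S(f_3,h_4)) all reduce to 0 modulo the current basis, so we have a Gröbner basis.
Inter-reduce: drop elements whose leading term is divisible by another's, tail-reduce, and make monic.
Reduced Gröbner basis: {x + 3, y - 5}.

From the last basis element, y - 5 = 0, so y takes values in {5}. Each choice, substituted upward through the basis, yields the corresponding point(s) of the solution set.
  y = 5: the earlier basis element becomes x + 3 = 0, giving x = -3 — point (-3, 5).
Check: every point annihilates each of the original generators.

{(-3, 5)}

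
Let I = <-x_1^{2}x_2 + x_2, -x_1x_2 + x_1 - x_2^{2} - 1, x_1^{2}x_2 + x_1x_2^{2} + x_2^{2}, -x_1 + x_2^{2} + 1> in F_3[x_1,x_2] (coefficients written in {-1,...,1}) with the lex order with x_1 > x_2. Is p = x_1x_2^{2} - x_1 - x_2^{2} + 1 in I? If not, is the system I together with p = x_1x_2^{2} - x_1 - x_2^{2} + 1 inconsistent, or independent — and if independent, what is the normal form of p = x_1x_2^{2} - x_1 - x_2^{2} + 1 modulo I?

x_1x_2^{2} - x_1 - x_2^{2} + 1 lies in I (it reduces to 0).

First compute the reduced Gröbner basis of I by Buchberger's algorithm.
f_1 = -x_1^{2}x_2 + x_2, LT = x_1^{2}x_2.
f_2 = -x_1x_2 + x_1 - x_2^{2} - 1, LT = x_1x_2.
f_3 = x_1^{2}x_2 + x_1x_2^{2} + x_2^{2}, LT = x_1^{2}x_2.
f_4 = -x_1 + x_2^{2} + 1, LT = x_1.

S(f_1,f_2): lcm = x_1^{2}x_2. S = x_1^{2} - x_1x_2^{2} - x_1 - x_2.
  leading term x_1^{2}: subtract (-x_1)·f_4 from x_1^{2} - x_1x_2^{2} - x_1 - x_2 → -x_2
  leading term x_2: no divisor's leading term divides it; move -x_2 to the remainder.
  remainder -x_2 ≠ 0; add h_5 = -x_2 to the basis.

The other S-polynomials (S(f_1,f_3), S(f_1,f_4), S(f_2,f_3), S(f_2,f_4), S(f_3,f_4), S(f_1,h_5), S(f_2,h_5), S(f_3,h_5), S(f_4,h_5)) all reduce to 0 modulo the current basis, so we have a Gröbner basis.
Inter-reduce: drop elements whose leading term is divisible by another's, tail-reduce, and make monic.
Reduced Gröbner basis: {x_1 - 1, x_2}.
Label its elements g_1 = x_1 - 1, g_2 = x_2.

Reduce p = x_1x_2^{2} - x_1 - x_2^{2} + 1 modulo G:
  leading term x_1x_2^{2}: subtract (x_2^{2})·g_1 from x_1x_2^{2} - x_1 - x_2^{2} + 1 → -x_1 + 1
  leading term x_1: subtract (-1)·g_1 from -x_1 + 1 → 0
  normal form = 0.
Since the normal form is 0, p ∈ I.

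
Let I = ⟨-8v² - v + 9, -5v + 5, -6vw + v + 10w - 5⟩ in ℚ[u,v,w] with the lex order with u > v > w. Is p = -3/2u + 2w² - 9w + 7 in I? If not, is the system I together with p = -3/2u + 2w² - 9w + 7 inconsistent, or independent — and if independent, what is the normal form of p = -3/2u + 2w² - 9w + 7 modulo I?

First compute the reduced Gröbner basis of I by Buchberger's algorithm.
f_1 = -8v² - v + 9, LT = v².
f_2 = -5v + 5, LT = v.
f_3 = -6vw + v + 10w - 5, LT = vw.

S(f_1,f_3): lcm = v²w. S = ⅙v² + 43/24vw - ⅚v - 9/8w.
  leading term v²: subtract (-1/48)·f_1 from ⅙v² + 43/24vw - ⅚v - 9/8w → 43/24vw - 41/48v - 9/8w + 3/16
  leading term vw: subtract (-43/120w)·f_2 from 43/24vw - 41/48v - 9/8w + 3/16 → -41/48v + ⅔w + 3/16
  leading term v: subtract (41/240)·f_2 from -41/48v + ⅔w + 3/16 → ⅔w - ⅔
  leading term w: no divisor's leading term divides it; move ⅔w to the remainder.
  leading term 1: no divisor's leading term divides it; move -⅔ to the remainder.
  remainder ⅔w - ⅔ ≠ 0; add h_4 = ⅔w - ⅔ to the basis.

The other S-polynomials (S(f_1,f_2), S(f_2,f_3), S(f_1,h_4), S(f_2,h_4), S(f_3,h_4)) all reduce to 0 modulo the current basis, so we have a Gröbner basis.
Inter-reduce: drop elements whose leading term is divisible by another's, tail-reduce, and make monic.
Reduced Gröbner basis: {v - 1, w - 1}.
Label its elements g_1 = v - 1, g_2 = w - 1.

Reduce p = -3/2u + 2w² - 9w + 7 modulo G:
  leading term u: no divisor's leading term divides it; move -3/2u to the remainder.
  leading term w²: subtract (2w)·g_2 from 2w² - 9w + 7 → -7w + 7
  leading term w: subtract (-7)·g_2 from -7w + 7 → 0
  normal form = -3/2u.
The normal form is nonzero, so p ∉ I. Since p minus its normal form lies in I, I + (p) = I + (r) where r = -3/2u; decide whether this ideal is the whole ring.
Run Buchberger on G together with r (pairs among the g_i already reduce to 0 since G is a Gröbner basis):
g_1 = v - 1, LT = v.
g_2 = w - 1, LT = w.
r = -3/2u, LT = u.

The S-polynomials (S(g_1,g_2), S(g_1,r), S(g_2,r)) all reduce to 0 modulo the current basis, so we have a Gröbner basis.
Inter-reduce: drop elements whose leading term is divisible by another's, tail-reduce, and make monic.
Reduced Gröbner basis: {u, v - 1, w - 1}.
The reduced Gröbner basis of I + (p) is {u, v - 1, w - 1} ≠ {1}, a proper ideal, so the enlarged system stays consistent: p is independent of I, with normal form -3/2u.

Ideal membership is decidable via reduction modulo a Gröbner basis.

-3/2u + 2w² - 9w + 7 is independent of I; its normal form modulo I is -3/2u.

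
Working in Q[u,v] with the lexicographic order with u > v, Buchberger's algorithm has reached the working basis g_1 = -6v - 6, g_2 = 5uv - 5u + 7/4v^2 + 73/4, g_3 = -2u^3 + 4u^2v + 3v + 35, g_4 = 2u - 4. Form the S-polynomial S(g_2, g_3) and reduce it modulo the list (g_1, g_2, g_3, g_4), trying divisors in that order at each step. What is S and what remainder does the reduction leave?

lcm(LM(g_2), LM(g_3)) = u^3v.
S = (lcm/LT(g_2))·g_2 − (lcm/LT(g_3))·g_3 = -u^3 + 47/20u^2v^2 + 73/20u^2 + 3/2v^2 + 35/2v.
Reduce S modulo (g_1, g_2, g_3, g_4) in that order:
  leading term u^3: subtract (1/2)·g_3 from -u^3 + 47/20u^2v^2 + 73/20u^2 + 3/2v^2 + 35/2v → 47/20u^2v^2 - 2u^2v + 73/20u^2 + 3/2v^2 + 16v - 35/2
  leading term u^2v^2: subtract (-47/120u^2v)·g_1 from 47/20u^2v^2 - 2u^2v + 73/20u^2 + 3/2v^2 + 16v - 35/2 → -87/20u^2v + 73/20u^2 + 3/2v^2 + 16v - 35/2
  leading term u^2v: subtract (29/40u^2)·g_1 from -87/20u^2v + 73/20u^2 + 3/2v^2 + 16v - 35/2 → 8u^2 + 3/2v^2 + 16v - 35/2
  leading term u^2: subtract (4u)·g_4 from 8u^2 + 3/2v^2 + 16v - 35/2 → 16u + 3/2v^2 + 16v - 35/2
  leading term u: subtract (8)·g_4 from 16u + 3/2v^2 + 16v - 35/2 → 3/2v^2 + 16v + 29/2
  leading term v^2: subtract (-1/4v)·g_1 from 3/2v^2 + 16v + 29/2 → 29/2v + 29/2
  leading term v: subtract (-29/12)·g_1 from 29/2v + 29/2 → 0
The remainder is 0, so this S-polynomial contributes no new basis element.

S(g_2, g_3) = -u^3 + 47/20u^2v^2 + 73/20u^2 + 3/2v^2 + 35/2v; remainder on division = 0.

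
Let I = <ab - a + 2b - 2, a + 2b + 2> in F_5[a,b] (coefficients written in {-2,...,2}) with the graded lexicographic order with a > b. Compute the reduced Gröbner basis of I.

f_1 = ab - a + 2b - 2, LT = ab.
f_2 = a + 2b + 2, LT = a.

S(f_1,f_2): lcm = ab. S = -2b^2 - a - 2.
  reduce S modulo (f_1, f_2):
  remainder -2b^2 + 2b ≠ 0; add g_3 = -2b^2 + 2b to the basis.

The other S-polynomials (S(f_1,g_3), S(f_2,g_3)) all reduce to 0 modulo the current basis, so we have a Gröbner basis.
Inter-reduce: drop elements whose leading term is divisible by another's, tail-reduce, and make monic.

G = {b^2 - b, a + 2b + 2}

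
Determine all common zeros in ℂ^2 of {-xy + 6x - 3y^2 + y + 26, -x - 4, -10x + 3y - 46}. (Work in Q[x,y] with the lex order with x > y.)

Compute a lex Gröbner basis by Buchberger's algorithm.
f_1 = -xy + 6x - 3y^2 + y + 26, LT = xy.
f_2 = -x - 4, LT = x.
f_3 = -10x + 3y - 46, LT = x.

S(f_1,f_2): lcm = xy. S = -6x + 3y^2 - 5y - 26.
  leading term x: subtract (6)·f_2 from -6x + 3y^2 - 5y - 26 → 3y^2 - 5y - 2
  leading term y^2: no divisor's leading term divides it; move 3y^2 to the remainder.
  leading term y: no divisor's leading term divides it; move -5y to the remainder.
  leading term 1: no divisor's leading term divides it; move -2 to the remainder.
  remainder 3y^2 - 5y - 2 ≠ 0; add h_4 = 3y^2 - 5y - 2 to the basis.

S(f_1,f_3): lcm = xy. S = -6x + 33/10y^2 - 28/5y - 26.
  leading term x: subtract (6)·f_2 from -6x + 33/10y^2 - 28/5y - 26 → 33/10y^2 - 28/5y - 2
  leading term y^2: subtract (11/10)·h_4 from 33/10y^2 - 28/5y - 2 → -1/10y + 1/5
  leading term y: no divisor's leading term divides it; move -1/10y to the remainder.
  leading term 1: no divisor's leading term divides it; move 1/5 to the remainder.
  remainder -1/10y + 1/5 ≠ 0; add h_5 = -1/10y + 1/5 to the basis.

S(f_2,f_3): lcm = x. S = 3/10y - 3/5.
  leading term y: subtract (-3)·h_5 from 3/10y - 3/5 → 0
  remainder 0.

S(f_1,h_4): lcm = xy^2. S = -13/3xy + 2/3x + 3y^3 - y^2 - 26y.
  leading term xy: subtract (13/3)·f_1 from -13/3xy + 2/3x + 3y^3 - y^2 - 26y → -76/3x + 3y^3 + 12y^2 - 91/3y - 338/3
  leading term x: subtract (76/3)·f_2 from -76/3x + 3y^3 + 12y^2 - 91/3y - 338/3 → 3y^3 + 12y^2 - 91/3y - 34/3
  leading term y^3: subtract (y)·h_4 from 3y^3 + 12y^2 - 91/3y - 34/3 → 17y^2 - 85/3y - 34/3
  leading term y^2: subtract (17/3)·h_4 from 17y^2 - 85/3y - 34/3 → 0
  remainder 0.

S(f_2,h_4): leading monomials are coprime, so the S-polynomial reduces to 0 (Buchberger's first criterion).
S(f_3,h_4): leading monomials are coprime, so the S-polynomial reduces to 0 (Buchberger's first criterion).
S(f_1,h_5): lcm = xy. S = -4x + 3y^2 - y - 26.
  leading term x: subtract (4)·f_2 from -4x + 3y^2 - y - 26 → 3y^2 - y - 10
  leading term y^2: subtract (1)·h_4 from 3y^2 - y - 10 → 4y - 8
  leading term y: subtract (-40)·h_5 from 4y - 8 → 0
  remainder 0.

S(f_2,h_5): leading monomials are coprime, so the S-polynomial reduces to 0 (Buchberger's first criterion).
S(f_3,h_5): leading monomials are coprime, so the S-polynomial reduces to 0 (Buchberger's first criterion).
S(h_4,h_5): lcm = y^2. S = 1/3y - 2/3.
  leading term y: subtract (-10/3)·h_5 from 1/3y - 2/3 → 0
  remainder 0.

Every S-polynomial of the final basis reduces to 0, so we have a Gröbner basis.
Inter-reduce: drop elements whose leading term is divisible by another's, tail-reduce, and make monic.
Reduced Gröbner basis: {x + 4, y - 2}.

A lex Gröbner basis eliminates variables successively. Here y - 2 depends only on y, with roots {2}; lifting each root through the earlier basis elements recovers the full solutions.
  y = 2: the earlier basis element becomes x + 4 = 0, giving x = -4 — point (-4, 2).
Check: every point annihilates each of the original generators.

{(-4, 2)}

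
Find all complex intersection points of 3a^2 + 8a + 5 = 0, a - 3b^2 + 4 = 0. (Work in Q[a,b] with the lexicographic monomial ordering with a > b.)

Compute a lex Gröbner basis by Buchberger's algorithm.
f_1 = 3a^2 + 8a + 5, LT = a^2.
f_2 = a - 3b^2 + 4, LT = a.

S(f_1,f_2): lcm = a^2. S = 3ab^2 - 4/3a + 5/3.
  leading term ab^2: subtract (3b^2)·f_2 from 3ab^2 - 4/3a + 5/3 → -4/3a + 9b^4 - 12b^2 + 5/3
  leading term a: subtract (-4/3)·f_2 from -4/3a + 9b^4 - 12b^2 + 5/3 → 9b^4 - 16b^2 + 7
  leading term b^4: no divisor's leading term divides it; move 9b^4 to the remainder.
  leading term b^2: no divisor's leading term divides it; move -16b^2 to the remainder.
  leading term 1: no divisor's leading term divides it; move 7 to the remainder.
  remainder 9b^4 - 16b^2 + 7 ≠ 0; add h_3 = 9b^4 - 16b^2 + 7 to the basis.

The other S-polynomials (S(f_1,h_3), S(f_2,h_3)) all reduce to 0 modulo the current basis, so we have a Gröbner basis.
Inter-reduce: drop elements whose leading term is divisible by another's, tail-reduce, and make monic.
Reduced Gröbner basis: {a - 3b^2 + 4, b^4 - 16/9b^2 + 7/9}.

From the last basis element, b^4 - 16/9b^2 + 7/9 = 0, so b takes values in {-1, 1, -sqrt(7)/3, sqrt(7)/3}. Each choice, substituted upward through the basis, yields the corresponding point(s) of the solution set.
  b = -1: the earlier basis element becomes a + 1 = 0, giving a = -1 — point (-1, -1).
  b = 1: the earlier basis element becomes a + 1 = 0, giving a = -1 — point (-1, 1).
  b = -sqrt(7)/3: the earlier basis element becomes a + 5/3 = 0, giving a = -5/3 — point (-5/3, -sqrt(7)/3).
  b = sqrt(7)/3: the earlier basis element becomes a + 5/3 = 0, giving a = -5/3 — point (-5/3, sqrt(7)/3).

{(-1, -1), (-1, 1), (-5/3, -sqrt(7)/3), (-5/3, sqrt(7)/3)}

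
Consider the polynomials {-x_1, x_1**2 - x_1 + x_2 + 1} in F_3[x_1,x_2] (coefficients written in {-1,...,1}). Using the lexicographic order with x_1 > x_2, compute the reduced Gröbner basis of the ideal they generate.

The reduced Gröbner basis is the canonical form of the ideal for this ordering.

f_1 = -x_1, LT = x_1.
f_2 = x_1**2 - x_1 + x_2 + 1, LT = x_1**2.

S(f_1,f_2): lcm = x_1**2. S = x_1 - x_2 - 1.
  reduce S modulo (f_1, f_2):
  remainder -x_2 - 1 ≠ 0; add g_3 = -x_2 - 1 to the basis.

The other S-polynomials (S(f_1,g_3), S(f_2,g_3)) all reduce to 0 modulo the current basis, so we have a Gröbner basis.
Inter-reduce: drop elements whose leading term is divisible by another's, tail-reduce, and make monic.

G = {x_1, x_2 + 1}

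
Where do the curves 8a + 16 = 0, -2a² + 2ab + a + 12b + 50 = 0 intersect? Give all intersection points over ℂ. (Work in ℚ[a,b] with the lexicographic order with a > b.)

Compute a lex Gröbner basis by Buchberger's algorithm.
f_1 = 8a + 16, LT = a.
f_2 = -2a² + 2ab + a + 12b + 50, LT = a².

S(f_1,f_2): lcm = a². S = ab + 5/2a + 6b + 25.
  leading term ab: subtract (⅛b)·f_1 from ab + 5/2a + 6b + 25 → 5/2a + 4b + 25
  leading term a: subtract (5/16)·f_1 from 5/2a + 4b + 25 → 4b + 20
  leading term b: no divisor's leading term divides it; move 4b to the remainder.
  leading term 1: no divisor's leading term divides it; move 20 to the remainder.
  remainder 4b + 20 ≠ 0; add h_3 = 4b + 20 to the basis.

S(f_1,h_3): leading monomials are coprime, so the S-polynomial reduces to 0 (Buchberger's first criterion).
S(f_2,h_3): leading monomials are coprime, so the S-polynomial reduces to 0 (Buchberger's first criterion).
Every S-polynomial of the final basis reduces to 0, so we have a Gröbner basis.
Inter-reduce: drop elements whose leading term is divisible by another's, tail-reduce, and make monic.
Reduced Gröbner basis: {a + 2, b + 5}.

The lex basis is triangular: the last element involves only b. Solving b + 5 = 0 gives b ∈ {-5}; substituting each value into the earlier elements determines the remaining variables.
  b = -5: the earlier basis element becomes a + 2 = 0, giving a = -2 — point (-2, -5).

{(-2, -5)}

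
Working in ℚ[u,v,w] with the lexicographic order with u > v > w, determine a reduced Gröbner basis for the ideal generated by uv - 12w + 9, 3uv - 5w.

Buchberger's algorithm terminates because the ascending chain of leading-term ideals stabilizes.

f_1 = uv - 12w + 9, LT = uv.
f_2 = 3uv - 5w, LT = uv.

S(f_1,f_2): lcm = uv. S = -31/3w + 9.
  leading term w: no divisor's leading term divides it; move -31/3w to the remainder.
  leading term 1: no divisor's leading term divides it; move 9 to the remainder.
  remainder -31/3w + 9 ≠ 0; add g_3 = -31/3w + 9 to the basis.

S(f_1,g_3): leading monomials are coprime, so the S-polynomial reduces to 0 (Buchberger's first criterion).
S(f_2,g_3): leading monomials are coprime, so the S-polynomial reduces to 0 (Buchberger's first criterion).
Every S-polynomial of the final basis reduces to 0, so we have a Gröbner basis.
Inter-reduce: drop elements whose leading term is divisible by another's, tail-reduce, and make monic.

G = {uv - 45/31, w - 27/31}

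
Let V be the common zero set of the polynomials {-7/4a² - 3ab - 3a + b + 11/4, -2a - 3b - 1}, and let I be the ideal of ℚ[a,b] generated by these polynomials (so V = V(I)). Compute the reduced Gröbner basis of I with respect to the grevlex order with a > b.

G = {b² + 70/9b + 61/9, a + 3/2b + ½}

f_1 = -7/4a² - 3ab - 3a + b + 11/4, LT = a².
f_2 = -2a - 3b - 1, LT = a.

S(f_1,f_2): lcm = a². S = 3/14ab + 17/14a - 4/7b - 11/7.
  leading term ab: subtract (-3/28b)·f_2 from 3/14ab + 17/14a - 4/7b - 11/7 → -9/28b² + 17/14a - 19/28b - 11/7
  leading term b²: no divisor's leading term divides it; move -9/28b² to the remainder.
  leading term a: subtract (-17/28)·f_2 from 17/14a - 19/28b - 11/7 → -5/2b - 61/28
  leading term b: no divisor's leading term divides it; move -5/2b to the remainder.
  leading term 1: no divisor's leading term divides it; move -61/28 to the remainder.
  remainder -9/28b² - 5/2b - 61/28 ≠ 0; add g_3 = -9/28b² - 5/2b - 61/28 to the basis.

The other S-polynomials (S(f_1,g_3), S(f_2,g_3)) all reduce to 0 modulo the current basis, so we have a Gröbner basis.
Inter-reduce: drop elements whose leading term is divisible by another's, tail-reduce, and make monic.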